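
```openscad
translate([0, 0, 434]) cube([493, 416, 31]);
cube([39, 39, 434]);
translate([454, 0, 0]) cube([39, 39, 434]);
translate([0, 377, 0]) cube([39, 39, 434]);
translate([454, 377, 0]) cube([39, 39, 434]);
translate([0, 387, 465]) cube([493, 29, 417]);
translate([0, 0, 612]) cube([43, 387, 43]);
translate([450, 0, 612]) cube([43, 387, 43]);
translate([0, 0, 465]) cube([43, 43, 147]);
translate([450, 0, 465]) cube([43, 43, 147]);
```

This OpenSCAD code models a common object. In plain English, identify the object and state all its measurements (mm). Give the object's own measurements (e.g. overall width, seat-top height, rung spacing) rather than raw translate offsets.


A chair. The seat is a 493×416×31 mm slab with its top at z = 465 mm, on four 39×39 mm corner legs (flush with the seat edges, standing on z = 0). A flat backrest 29 mm thick, 417 mm tall, spans the full seat width and rises from the seat top along its +y edge, rear face flush with the rear of the seat. Two armrests of 43×43 mm section run along each side from the seat's front edge to the front of the backrest, top faces 190 mm above the seat top and outer faces flush with the seat's x-edges; a 43×43 mm post under the front of each armrest stands on the seat at the front corner.


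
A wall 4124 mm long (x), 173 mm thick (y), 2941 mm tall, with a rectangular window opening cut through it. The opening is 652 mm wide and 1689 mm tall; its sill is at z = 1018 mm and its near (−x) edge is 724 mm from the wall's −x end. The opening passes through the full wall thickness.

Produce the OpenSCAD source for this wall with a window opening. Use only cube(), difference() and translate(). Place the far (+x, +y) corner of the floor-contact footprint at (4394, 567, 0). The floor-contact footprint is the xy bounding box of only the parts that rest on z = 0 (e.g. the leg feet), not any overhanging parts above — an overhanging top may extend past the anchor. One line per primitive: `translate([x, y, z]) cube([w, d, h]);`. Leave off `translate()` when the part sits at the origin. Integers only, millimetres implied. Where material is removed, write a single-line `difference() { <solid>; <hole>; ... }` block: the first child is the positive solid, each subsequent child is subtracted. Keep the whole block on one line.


difference() { translate([270, 394, 0]) cube([4124, 173, 2941]); translate([994, 394, 1018]) cube([652, 173, 1689]); }


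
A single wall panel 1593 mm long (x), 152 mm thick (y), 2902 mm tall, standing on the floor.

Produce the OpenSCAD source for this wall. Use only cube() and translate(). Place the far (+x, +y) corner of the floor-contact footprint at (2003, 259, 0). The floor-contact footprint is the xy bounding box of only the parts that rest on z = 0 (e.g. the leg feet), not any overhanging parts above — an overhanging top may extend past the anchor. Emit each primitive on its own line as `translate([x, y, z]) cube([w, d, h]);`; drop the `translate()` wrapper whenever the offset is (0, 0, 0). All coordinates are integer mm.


translate([410, 107, 0]) cube([1593, 152, 2902]);


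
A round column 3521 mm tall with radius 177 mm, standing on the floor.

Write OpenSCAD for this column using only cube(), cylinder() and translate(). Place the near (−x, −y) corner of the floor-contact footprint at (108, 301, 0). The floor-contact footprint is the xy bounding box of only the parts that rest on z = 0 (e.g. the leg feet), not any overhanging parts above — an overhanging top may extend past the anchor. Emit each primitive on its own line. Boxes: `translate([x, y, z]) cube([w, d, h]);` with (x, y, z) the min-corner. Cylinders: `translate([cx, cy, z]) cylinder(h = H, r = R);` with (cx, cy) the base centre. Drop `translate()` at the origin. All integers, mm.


translate([285, 478, 0]) cylinder(h = 3521, r = 177);


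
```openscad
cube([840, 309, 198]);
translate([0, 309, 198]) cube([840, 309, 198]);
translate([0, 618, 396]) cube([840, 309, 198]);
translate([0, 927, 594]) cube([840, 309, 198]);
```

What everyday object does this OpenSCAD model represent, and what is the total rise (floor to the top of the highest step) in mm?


A staircase. The total rise is 792 mm.

4 identical blocks, each offset up and back from the previous — a staircase. Each step is 198 mm tall and there are 4 of them, so the total rise is 4 × 198 = 792 mm.


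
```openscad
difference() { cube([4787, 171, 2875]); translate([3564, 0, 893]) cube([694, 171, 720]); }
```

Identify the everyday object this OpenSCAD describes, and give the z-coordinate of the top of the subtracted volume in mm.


A wall with a window opening. The window head height is 1613 mm.

A wall with a rectangular opening subtracted — a window. Sill at z = 893, opening 720 mm tall, so the head is at 893 + 720 = 1613 mm.


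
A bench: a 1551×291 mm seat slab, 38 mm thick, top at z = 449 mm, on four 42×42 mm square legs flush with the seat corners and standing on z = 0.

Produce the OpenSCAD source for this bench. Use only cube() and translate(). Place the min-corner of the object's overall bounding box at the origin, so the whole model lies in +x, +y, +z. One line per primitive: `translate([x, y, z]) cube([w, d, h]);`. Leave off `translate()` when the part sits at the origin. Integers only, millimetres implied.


translate([0, 0, 411]) cube([1551, 291, 38]);
cube([42, 42, 411]);
translate([0, 249, 0]) cube([42, 42, 411]);
translate([1509, 0, 0]) cube([42, 42, 411]);
translate([1509, 249, 0]) cube([42, 42, 411]);


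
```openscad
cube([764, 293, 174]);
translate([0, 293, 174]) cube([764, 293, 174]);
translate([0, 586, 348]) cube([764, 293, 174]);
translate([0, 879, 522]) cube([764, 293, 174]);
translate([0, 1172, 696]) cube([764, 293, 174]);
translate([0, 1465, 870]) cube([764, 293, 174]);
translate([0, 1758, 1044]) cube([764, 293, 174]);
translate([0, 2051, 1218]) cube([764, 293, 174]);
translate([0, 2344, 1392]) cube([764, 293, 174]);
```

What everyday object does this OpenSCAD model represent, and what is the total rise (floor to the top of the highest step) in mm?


A staircase. The total rise is 1566 mm.

9 identical blocks, each offset up and back from the previous — a staircase. Each step is 174 mm tall and there are 9 of them, so the total rise is 9 × 174 = 1566 mm.


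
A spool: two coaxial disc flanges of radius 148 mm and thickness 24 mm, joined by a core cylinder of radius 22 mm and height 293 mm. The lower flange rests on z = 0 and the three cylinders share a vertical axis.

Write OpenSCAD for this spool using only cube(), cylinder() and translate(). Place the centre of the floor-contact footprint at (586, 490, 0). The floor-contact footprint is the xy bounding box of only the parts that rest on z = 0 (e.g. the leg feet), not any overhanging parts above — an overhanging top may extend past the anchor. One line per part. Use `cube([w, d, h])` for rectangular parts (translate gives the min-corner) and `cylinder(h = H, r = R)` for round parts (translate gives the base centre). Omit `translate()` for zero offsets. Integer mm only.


translate([586, 490, 0]) cylinder(h = 24, r = 148);
translate([586, 490, 24]) cylinder(h = 293, r = 22);
translate([586, 490, 317]) cylinder(h = 24, r = 148);


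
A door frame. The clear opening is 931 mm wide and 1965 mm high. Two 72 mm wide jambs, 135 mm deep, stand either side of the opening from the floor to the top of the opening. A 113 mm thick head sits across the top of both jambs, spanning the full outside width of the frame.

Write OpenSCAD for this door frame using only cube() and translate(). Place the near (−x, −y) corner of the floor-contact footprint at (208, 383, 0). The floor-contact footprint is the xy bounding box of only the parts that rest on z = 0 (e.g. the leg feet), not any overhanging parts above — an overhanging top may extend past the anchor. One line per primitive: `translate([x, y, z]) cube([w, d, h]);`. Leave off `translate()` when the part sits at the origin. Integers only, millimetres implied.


translate([208, 383, 0]) cube([72, 135, 1965]);
translate([1211, 383, 0]) cube([72, 135, 1965]);
translate([208, 383, 1965]) cube([1075, 135, 113]);


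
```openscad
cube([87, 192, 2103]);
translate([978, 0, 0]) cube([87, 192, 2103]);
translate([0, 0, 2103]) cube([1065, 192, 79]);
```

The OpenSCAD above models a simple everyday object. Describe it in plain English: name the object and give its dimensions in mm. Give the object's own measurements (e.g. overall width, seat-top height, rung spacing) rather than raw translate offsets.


A door frame. The clear opening is 891 mm wide and 2103 mm high. Two 87 mm wide jambs, 192 mm deep, stand either side of the opening from the floor to the top of the opening. A 79 mm thick head sits across the top of both jambs, spanning the full outside width of the frame.


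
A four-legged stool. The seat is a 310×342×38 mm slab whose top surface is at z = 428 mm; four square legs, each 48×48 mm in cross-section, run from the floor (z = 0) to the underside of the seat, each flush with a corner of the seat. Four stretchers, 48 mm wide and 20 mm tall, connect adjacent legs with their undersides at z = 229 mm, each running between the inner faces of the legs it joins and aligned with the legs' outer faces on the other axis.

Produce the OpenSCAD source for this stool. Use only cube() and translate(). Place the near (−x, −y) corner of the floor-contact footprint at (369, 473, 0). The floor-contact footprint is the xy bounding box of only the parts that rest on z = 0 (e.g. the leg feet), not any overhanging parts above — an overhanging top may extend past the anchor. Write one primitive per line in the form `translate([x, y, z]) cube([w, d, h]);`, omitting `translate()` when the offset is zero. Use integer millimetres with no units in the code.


translate([369, 473, 390]) cube([310, 342, 38]);
translate([369, 473, 0]) cube([48, 48, 390]);
translate([631, 473, 0]) cube([48, 48, 390]);
translate([369, 767, 0]) cube([48, 48, 390]);
translate([631, 767, 0]) cube([48, 48, 390]);
translate([417, 473, 229]) cube([214, 48, 20]);
translate([417, 767, 229]) cube([214, 48, 20]);
translate([369, 521, 229]) cube([48, 246, 20]);
translate([631, 521, 229]) cube([48, 246, 20]);


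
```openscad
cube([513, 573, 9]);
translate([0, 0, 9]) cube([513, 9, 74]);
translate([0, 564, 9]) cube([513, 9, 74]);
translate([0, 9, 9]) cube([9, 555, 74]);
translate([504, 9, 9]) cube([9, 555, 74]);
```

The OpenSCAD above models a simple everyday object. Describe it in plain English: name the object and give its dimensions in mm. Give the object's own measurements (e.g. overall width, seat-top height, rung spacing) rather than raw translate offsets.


An open-topped rectangular box: outside dimensions 513×573×83 mm, with a uniform wall and base thickness of 9 mm. The base is a full 513×573 slab on the floor; four walls sit on top of the base. The front and back walls (the −y and +y sides) span the full width; the two side walls fit between them.


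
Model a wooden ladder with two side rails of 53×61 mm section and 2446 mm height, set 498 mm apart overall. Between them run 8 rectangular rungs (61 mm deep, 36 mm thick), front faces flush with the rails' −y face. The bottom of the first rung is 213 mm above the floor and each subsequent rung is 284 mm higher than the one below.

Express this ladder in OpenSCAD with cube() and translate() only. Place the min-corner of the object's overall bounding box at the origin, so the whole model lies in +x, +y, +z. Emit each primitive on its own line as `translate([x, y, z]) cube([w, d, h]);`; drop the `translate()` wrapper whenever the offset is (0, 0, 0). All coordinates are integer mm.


// rung span = 498 - 2*53 = 392
// rung[k] z = 213 + k*284
cube([53, 61, 2446]);
translate([445, 0, 0]) cube([53, 61, 2446]);
translate([53, 0, 213]) cube([392, 61, 36]);
translate([53, 0, 497]) cube([392, 61, 36]);
translate([53, 0, 781]) cube([392, 61, 36]);
translate([53, 0, 1065]) cube([392, 61, 36]);
translate([53, 0, 1349]) cube([392, 61, 36]);
translate([53, 0, 1633]) cube([392, 61, 36]);
translate([53, 0, 1917]) cube([392, 61, 36]);
translate([53, 0, 2201]) cube([392, 61, 36]);


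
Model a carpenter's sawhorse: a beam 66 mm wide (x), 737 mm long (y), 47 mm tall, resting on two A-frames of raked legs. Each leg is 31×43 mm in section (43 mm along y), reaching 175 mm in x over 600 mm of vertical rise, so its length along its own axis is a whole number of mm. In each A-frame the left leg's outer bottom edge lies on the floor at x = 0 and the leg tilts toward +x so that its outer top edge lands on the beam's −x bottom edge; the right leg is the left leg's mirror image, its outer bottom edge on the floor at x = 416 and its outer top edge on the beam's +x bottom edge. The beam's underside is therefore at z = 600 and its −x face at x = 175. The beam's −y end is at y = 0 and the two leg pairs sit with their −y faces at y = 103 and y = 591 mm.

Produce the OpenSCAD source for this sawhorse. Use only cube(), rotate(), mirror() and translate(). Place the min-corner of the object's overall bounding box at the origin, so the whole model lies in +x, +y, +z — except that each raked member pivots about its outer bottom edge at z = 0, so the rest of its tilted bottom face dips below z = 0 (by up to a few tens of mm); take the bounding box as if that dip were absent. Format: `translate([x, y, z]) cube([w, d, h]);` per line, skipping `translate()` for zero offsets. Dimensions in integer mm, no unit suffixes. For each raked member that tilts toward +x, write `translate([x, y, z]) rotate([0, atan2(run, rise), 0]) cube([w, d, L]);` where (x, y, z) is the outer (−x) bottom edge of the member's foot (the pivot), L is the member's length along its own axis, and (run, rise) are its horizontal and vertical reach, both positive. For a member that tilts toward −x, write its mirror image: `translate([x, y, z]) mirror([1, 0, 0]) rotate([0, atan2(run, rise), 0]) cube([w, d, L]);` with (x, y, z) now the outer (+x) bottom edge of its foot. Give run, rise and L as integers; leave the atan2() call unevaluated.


// leg length = √(175² + 600²) = 625
// right-leg outer foot x = 2·175 + 66 = 416
// beam min-corner = (175, 0, 600)
translate([175, 0, 600]) cube([66, 737, 47]);
translate([0, 103, 0]) rotate([0, atan2(175, 600), 0]) cube([31, 43, 625]);
translate([416, 103, 0]) mirror([1, 0, 0]) rotate([0, atan2(175, 600), 0]) cube([31, 43, 625]);
translate([0, 591, 0]) rotate([0, atan2(175, 600), 0]) cube([31, 43, 625]);
translate([416, 591, 0]) mirror([1, 0, 0]) rotate([0, atan2(175, 600), 0]) cube([31, 43, 625]);


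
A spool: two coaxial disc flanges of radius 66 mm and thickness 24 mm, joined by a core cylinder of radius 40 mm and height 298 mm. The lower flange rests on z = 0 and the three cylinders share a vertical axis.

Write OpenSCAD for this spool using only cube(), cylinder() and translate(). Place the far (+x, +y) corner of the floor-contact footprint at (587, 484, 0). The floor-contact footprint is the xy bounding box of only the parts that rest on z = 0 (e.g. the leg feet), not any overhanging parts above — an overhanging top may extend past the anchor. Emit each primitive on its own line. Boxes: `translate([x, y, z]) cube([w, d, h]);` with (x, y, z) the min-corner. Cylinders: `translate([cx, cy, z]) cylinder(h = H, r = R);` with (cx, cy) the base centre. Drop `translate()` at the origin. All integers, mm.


translate([521, 418, 0]) cylinder(h = 24, r = 66);
translate([521, 418, 24]) cylinder(h = 298, r = 40);
translate([521, 418, 322]) cylinder(h = 24, r = 66);


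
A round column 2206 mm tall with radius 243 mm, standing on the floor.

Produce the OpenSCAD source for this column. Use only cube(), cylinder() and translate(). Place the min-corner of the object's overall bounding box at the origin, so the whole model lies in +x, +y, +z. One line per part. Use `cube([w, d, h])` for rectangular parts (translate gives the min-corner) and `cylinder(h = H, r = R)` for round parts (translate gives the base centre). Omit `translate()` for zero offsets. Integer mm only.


translate([243, 243, 0]) cylinder(h = 2206, r = 243);


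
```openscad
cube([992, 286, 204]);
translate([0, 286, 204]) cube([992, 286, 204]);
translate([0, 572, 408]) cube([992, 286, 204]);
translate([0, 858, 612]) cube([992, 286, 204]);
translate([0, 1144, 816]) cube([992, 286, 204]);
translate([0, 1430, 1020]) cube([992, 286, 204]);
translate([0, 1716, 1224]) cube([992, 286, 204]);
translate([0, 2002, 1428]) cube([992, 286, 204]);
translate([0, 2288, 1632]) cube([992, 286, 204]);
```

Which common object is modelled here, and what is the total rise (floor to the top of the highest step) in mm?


A staircase. The total rise is 1836 mm.

9 identical blocks, each offset up and back from the previous — a staircase. Each step is 204 mm tall and there are 9 of them, so the total rise is 9 × 204 = 1836 mm.


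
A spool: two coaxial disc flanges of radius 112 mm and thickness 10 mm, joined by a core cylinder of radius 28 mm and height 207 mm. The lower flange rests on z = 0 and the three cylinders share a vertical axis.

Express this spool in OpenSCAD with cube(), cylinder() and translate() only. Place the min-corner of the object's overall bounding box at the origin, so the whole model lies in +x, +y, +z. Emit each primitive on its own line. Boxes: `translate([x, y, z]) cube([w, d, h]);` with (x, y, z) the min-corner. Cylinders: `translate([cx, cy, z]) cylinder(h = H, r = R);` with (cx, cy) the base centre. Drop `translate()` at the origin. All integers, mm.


translate([112, 112, 0]) cylinder(h = 10, r = 112);
translate([112, 112, 10]) cylinder(h = 207, r = 28);
translate([112, 112, 217]) cylinder(h = 10, r = 112);


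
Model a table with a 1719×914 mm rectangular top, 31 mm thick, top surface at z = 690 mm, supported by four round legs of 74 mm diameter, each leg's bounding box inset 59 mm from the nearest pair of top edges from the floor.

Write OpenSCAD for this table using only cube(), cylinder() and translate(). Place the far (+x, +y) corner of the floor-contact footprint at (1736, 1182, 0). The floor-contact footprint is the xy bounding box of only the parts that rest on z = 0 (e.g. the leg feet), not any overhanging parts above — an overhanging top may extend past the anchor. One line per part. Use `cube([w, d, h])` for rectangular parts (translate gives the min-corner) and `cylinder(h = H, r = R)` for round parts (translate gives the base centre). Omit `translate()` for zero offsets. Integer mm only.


translate([76, 327, 659]) cube([1719, 914, 31]);
translate([172, 423, 0]) cylinder(h = 659, r = 37);
translate([1699, 423, 0]) cylinder(h = 659, r = 37);
translate([172, 1145, 0]) cylinder(h = 659, r = 37);
translate([1699, 1145, 0]) cylinder(h = 659, r = 37);


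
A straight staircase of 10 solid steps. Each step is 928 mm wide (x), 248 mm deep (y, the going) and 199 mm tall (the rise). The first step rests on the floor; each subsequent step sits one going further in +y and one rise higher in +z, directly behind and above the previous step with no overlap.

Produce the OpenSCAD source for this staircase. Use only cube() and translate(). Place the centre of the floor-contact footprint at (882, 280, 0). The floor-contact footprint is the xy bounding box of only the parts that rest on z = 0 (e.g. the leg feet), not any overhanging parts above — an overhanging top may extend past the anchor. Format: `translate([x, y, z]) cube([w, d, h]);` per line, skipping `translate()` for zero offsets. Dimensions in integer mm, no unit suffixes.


translate([418, 156, 0]) cube([928, 248, 199]);
translate([418, 404, 199]) cube([928, 248, 199]);
translate([418, 652, 398]) cube([928, 248, 199]);
translate([418, 900, 597]) cube([928, 248, 199]);
translate([418, 1148, 796]) cube([928, 248, 199]);
translate([418, 1396, 995]) cube([928, 248, 199]);
translate([418, 1644, 1194]) cube([928, 248, 199]);
translate([418, 1892, 1393]) cube([928, 248, 199]);
translate([418, 2140, 1592]) cube([928, 248, 199]);
translate([418, 2388, 1791]) cube([928, 248, 199]);


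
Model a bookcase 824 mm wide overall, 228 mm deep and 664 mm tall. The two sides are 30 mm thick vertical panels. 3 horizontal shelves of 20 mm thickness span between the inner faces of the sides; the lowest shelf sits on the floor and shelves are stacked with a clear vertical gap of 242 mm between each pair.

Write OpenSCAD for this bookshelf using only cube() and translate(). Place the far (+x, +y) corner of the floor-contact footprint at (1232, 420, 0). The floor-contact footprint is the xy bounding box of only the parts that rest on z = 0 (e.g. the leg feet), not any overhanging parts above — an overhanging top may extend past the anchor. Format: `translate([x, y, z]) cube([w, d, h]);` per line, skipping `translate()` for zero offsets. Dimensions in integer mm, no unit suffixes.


translate([408, 192, 0]) cube([30, 228, 664]);
translate([1202, 192, 0]) cube([30, 228, 664]);
translate([438, 192, 0]) cube([764, 228, 20]);
translate([438, 192, 262]) cube([764, 228, 20]);
translate([438, 192, 524]) cube([764, 228, 20]);


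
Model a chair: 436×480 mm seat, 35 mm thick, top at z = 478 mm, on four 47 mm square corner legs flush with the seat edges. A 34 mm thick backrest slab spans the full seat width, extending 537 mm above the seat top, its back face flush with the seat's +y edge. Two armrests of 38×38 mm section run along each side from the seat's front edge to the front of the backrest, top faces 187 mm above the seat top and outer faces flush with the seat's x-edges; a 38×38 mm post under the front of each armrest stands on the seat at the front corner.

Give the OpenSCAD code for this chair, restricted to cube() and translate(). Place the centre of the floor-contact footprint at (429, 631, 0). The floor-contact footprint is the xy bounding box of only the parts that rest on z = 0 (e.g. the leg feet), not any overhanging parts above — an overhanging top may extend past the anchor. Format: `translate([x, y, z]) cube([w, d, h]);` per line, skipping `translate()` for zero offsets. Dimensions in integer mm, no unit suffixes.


translate([211, 391, 443]) cube([436, 480, 35]);
translate([211, 391, 0]) cube([47, 47, 443]);
translate([600, 391, 0]) cube([47, 47, 443]);
translate([211, 824, 0]) cube([47, 47, 443]);
translate([600, 824, 0]) cube([47, 47, 443]);
translate([211, 837, 478]) cube([436, 34, 537]);
translate([211, 391, 627]) cube([38, 446, 38]);
translate([609, 391, 627]) cube([38, 446, 38]);
translate([211, 391, 478]) cube([38, 38, 149]);
translate([609, 391, 478]) cube([38, 38, 149]);


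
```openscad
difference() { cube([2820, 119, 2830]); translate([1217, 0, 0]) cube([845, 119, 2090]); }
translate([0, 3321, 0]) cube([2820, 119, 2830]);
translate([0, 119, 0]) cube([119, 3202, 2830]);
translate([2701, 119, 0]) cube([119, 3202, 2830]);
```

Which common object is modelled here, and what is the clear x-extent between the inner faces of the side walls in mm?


A single room. The interior width is 2582 mm.

Four walls enclosing a rectangle with a door in the front wall — a room. Outside width 2820 minus two 119 mm walls gives 2582 mm.


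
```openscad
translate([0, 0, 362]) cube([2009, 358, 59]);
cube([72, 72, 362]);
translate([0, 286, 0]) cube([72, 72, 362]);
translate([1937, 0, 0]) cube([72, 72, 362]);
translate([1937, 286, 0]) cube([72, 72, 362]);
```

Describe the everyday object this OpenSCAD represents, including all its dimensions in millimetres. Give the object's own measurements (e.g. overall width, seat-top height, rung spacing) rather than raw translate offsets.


A bench: a 2009×358 mm seat slab, 59 mm thick, top at z = 421 mm, on four 72×72 mm square legs flush with the seat corners and standing on z = 0.


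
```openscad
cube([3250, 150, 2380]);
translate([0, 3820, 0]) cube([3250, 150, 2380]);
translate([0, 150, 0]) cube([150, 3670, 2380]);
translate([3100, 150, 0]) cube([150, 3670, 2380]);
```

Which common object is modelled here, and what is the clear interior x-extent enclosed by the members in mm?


A house (or room) frame. The interior width is 2950 mm.

Four 2380 mm walls enclosing a rectangle with no floor or roof — a room or house frame. Outside width is 3250 mm and wall thickness is 150 mm, so the interior width is 3250 − 2 × 150 = 2950 mm.


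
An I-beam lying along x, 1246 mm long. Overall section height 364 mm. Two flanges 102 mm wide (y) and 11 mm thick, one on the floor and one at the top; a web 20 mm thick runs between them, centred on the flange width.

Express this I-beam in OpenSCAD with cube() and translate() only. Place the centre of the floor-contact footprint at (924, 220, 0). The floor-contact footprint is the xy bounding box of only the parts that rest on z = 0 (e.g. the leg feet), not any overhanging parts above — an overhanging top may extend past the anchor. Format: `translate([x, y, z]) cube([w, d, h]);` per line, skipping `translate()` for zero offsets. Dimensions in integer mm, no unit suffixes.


translate([301, 169, 0]) cube([1246, 102, 11]);
translate([301, 210, 11]) cube([1246, 20, 342]);
translate([301, 169, 353]) cube([1246, 102, 11]);


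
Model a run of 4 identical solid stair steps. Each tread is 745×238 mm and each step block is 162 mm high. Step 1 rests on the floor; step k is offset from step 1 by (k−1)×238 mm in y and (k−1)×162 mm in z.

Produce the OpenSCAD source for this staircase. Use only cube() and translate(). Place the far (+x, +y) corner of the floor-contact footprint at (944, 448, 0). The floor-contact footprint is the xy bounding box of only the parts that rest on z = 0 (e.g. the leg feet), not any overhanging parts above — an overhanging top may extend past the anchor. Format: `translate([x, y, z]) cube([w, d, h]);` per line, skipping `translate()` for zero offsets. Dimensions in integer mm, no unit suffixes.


translate([199, 210, 0]) cube([745, 238, 162]);
translate([199, 448, 162]) cube([745, 238, 162]);
translate([199, 686, 324]) cube([745, 238, 162]);
translate([199, 924, 486]) cube([745, 238, 162]);


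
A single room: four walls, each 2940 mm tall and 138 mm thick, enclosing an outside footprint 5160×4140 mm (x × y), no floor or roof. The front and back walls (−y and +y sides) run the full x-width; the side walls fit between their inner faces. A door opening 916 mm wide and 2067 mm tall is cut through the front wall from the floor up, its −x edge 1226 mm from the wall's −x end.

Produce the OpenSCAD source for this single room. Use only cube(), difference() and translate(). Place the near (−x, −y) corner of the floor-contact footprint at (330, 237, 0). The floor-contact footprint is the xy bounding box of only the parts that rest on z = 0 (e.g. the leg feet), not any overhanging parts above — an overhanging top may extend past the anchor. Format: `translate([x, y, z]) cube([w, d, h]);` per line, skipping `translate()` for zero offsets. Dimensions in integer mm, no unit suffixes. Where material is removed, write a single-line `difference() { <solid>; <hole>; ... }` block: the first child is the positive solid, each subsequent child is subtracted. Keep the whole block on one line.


difference() { translate([330, 237, 0]) cube([5160, 138, 2940]); translate([1556, 237, 0]) cube([916, 138, 2067]); }
translate([330, 4239, 0]) cube([5160, 138, 2940]);
translate([330, 375, 0]) cube([138, 3864, 2940]);
translate([5352, 375, 0]) cube([138, 3864, 2940]);


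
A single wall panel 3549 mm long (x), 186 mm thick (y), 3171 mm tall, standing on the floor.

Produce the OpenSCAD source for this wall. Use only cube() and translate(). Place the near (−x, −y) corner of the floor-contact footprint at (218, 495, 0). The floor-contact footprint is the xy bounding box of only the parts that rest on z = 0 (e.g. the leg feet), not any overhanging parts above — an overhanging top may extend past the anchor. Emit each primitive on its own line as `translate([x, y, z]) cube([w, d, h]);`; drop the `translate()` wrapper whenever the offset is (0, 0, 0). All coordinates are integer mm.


translate([218, 495, 0]) cube([3549, 186, 3171]);


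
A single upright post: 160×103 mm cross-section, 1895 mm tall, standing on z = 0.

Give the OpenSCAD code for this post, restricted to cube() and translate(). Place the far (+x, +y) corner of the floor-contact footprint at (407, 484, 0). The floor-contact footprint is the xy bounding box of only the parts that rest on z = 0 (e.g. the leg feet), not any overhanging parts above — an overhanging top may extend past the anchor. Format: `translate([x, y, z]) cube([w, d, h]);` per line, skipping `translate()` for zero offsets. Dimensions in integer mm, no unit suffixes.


translate([247, 381, 0]) cube([160, 103, 1895]);


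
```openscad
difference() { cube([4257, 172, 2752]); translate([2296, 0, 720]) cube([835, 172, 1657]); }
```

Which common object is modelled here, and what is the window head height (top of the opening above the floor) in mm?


A wall with a window opening. The window head height is 2377 mm.

A wall with a rectangular opening subtracted — a window. Sill at z = 720, opening 1657 mm tall, so the head is at 720 + 1657 = 2377 mm.


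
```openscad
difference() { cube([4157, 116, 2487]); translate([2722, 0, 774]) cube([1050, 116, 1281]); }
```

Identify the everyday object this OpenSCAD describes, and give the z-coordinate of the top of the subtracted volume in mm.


A wall with a window opening. The window head height is 2055 mm.

A wall with a rectangular opening subtracted — a window. Sill at z = 774, opening 1281 mm tall, so the head is at 774 + 1281 = 2055 mm.


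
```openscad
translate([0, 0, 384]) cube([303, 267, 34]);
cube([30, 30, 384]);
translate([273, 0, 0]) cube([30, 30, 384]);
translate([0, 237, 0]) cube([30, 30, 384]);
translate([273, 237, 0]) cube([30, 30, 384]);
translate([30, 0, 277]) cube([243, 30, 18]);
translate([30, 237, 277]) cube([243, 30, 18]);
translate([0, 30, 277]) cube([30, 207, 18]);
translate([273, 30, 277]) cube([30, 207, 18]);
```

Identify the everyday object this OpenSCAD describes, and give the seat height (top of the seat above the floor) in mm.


A stool. The seat height is 418 mm.

A 303×267×34 slab at z = 384 on four corner posts — a stool. The seat top is 384 + 34 = 418 mm.


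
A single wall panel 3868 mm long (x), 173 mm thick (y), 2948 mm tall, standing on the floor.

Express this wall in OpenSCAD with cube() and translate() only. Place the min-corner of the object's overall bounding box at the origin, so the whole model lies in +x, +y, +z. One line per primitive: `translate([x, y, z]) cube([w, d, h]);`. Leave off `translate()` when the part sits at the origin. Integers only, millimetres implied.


cube([3868, 173, 2948]);


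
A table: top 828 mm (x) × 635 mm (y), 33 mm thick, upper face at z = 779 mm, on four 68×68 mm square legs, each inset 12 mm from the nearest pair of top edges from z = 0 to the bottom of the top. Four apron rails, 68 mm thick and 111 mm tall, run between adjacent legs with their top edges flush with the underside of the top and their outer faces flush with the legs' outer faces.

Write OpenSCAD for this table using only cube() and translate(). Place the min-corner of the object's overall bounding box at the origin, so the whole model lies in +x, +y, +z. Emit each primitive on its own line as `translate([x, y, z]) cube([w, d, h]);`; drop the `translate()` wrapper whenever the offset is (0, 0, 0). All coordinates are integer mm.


// leg_h = 779 - 33 = 746
// apron z = 746 - 111 = 635
translate([0, 0, 746]) cube([828, 635, 33]);
translate([12, 12, 0]) cube([68, 68, 746]);
translate([748, 12, 0]) cube([68, 68, 746]);
translate([12, 555, 0]) cube([68, 68, 746]);
translate([748, 555, 0]) cube([68, 68, 746]);
translate([80, 12, 635]) cube([668, 68, 111]);
translate([80, 555, 635]) cube([668, 68, 111]);
translate([12, 80, 635]) cube([68, 475, 111]);
translate([748, 80, 635]) cube([68, 475, 111]);


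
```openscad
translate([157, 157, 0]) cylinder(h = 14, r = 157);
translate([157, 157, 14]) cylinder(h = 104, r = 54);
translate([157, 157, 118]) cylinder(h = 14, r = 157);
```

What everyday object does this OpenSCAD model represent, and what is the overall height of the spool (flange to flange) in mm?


A spool. The overall height is 132 mm.

Three coaxial cylinders, large–small–large — a spool. Two 14 mm flanges and a 104 mm core give 14 + 104 + 14 = 132 mm.


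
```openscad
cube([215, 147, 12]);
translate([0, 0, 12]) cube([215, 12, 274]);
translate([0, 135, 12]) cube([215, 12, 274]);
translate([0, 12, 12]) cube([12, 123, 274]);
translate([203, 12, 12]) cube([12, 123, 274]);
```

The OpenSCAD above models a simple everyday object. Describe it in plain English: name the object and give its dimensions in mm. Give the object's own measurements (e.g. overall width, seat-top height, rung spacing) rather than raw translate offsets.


An open-topped rectangular box: outside dimensions 215×147×286 mm, with a uniform wall and base thickness of 12 mm. The base is a full 215×147 slab on the floor; four walls sit on top of the base. The front and back walls (the −y and +y sides) span the full width; the two side walls fit between them.


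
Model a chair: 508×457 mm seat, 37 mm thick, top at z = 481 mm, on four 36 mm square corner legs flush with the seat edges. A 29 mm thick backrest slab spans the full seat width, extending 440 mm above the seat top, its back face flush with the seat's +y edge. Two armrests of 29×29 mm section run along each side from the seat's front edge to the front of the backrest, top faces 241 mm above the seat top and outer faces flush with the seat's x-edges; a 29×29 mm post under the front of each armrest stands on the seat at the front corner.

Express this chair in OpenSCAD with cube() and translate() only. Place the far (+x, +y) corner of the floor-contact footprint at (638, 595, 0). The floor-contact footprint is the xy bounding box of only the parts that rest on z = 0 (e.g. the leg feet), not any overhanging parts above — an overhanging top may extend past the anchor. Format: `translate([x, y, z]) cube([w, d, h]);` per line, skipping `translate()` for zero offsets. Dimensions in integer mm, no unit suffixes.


translate([130, 138, 444]) cube([508, 457, 37]);
translate([130, 138, 0]) cube([36, 36, 444]);
translate([602, 138, 0]) cube([36, 36, 444]);
translate([130, 559, 0]) cube([36, 36, 444]);
translate([602, 559, 0]) cube([36, 36, 444]);
translate([130, 566, 481]) cube([508, 29, 440]);
translate([130, 138, 693]) cube([29, 428, 29]);
translate([609, 138, 693]) cube([29, 428, 29]);
translate([130, 138, 481]) cube([29, 29, 212]);
translate([609, 138, 481]) cube([29, 29, 212]);


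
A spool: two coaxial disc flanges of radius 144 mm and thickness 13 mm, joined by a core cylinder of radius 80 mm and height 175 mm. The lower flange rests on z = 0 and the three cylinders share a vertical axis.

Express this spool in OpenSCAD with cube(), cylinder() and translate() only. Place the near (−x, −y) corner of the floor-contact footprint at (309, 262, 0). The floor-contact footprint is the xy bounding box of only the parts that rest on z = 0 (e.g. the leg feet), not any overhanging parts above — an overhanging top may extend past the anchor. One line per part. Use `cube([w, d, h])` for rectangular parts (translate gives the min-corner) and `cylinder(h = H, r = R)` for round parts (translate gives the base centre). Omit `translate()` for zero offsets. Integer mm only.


translate([453, 406, 0]) cylinder(h = 13, r = 144);
translate([453, 406, 13]) cylinder(h = 175, r = 80);
translate([453, 406, 188]) cylinder(h = 13, r = 144);


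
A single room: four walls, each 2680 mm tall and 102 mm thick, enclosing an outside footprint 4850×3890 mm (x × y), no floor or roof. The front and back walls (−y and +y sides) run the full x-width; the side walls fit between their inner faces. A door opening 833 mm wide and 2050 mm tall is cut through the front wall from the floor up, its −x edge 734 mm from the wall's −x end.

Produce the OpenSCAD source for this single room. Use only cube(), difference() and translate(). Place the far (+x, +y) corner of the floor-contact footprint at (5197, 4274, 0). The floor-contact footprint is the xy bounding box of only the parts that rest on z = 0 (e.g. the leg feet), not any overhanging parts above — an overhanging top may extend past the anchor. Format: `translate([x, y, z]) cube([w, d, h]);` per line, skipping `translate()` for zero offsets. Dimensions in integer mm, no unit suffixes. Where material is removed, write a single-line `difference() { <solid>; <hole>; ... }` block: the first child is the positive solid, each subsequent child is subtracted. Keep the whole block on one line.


difference() { translate([347, 384, 0]) cube([4850, 102, 2680]); translate([1081, 384, 0]) cube([833, 102, 2050]); }
translate([347, 4172, 0]) cube([4850, 102, 2680]);
translate([347, 486, 0]) cube([102, 3686, 2680]);
translate([5095, 486, 0]) cube([102, 3686, 2680]);


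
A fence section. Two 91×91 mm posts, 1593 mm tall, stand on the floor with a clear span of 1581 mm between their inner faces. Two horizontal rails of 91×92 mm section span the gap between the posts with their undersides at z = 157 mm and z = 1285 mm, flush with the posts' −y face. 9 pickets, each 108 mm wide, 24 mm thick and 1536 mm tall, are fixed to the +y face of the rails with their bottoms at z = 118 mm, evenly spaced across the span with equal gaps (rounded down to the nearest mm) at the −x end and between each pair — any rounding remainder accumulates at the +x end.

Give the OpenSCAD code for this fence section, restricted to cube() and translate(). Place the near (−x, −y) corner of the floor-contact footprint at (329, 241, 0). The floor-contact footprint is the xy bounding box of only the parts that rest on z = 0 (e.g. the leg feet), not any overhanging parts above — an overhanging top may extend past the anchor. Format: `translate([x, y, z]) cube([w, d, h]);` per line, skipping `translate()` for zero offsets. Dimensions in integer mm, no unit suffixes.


translate([329, 241, 0]) cube([91, 91, 1593]);
translate([2001, 241, 0]) cube([91, 91, 1593]);
translate([420, 241, 157]) cube([1581, 91, 92]);
translate([420, 241, 1285]) cube([1581, 91, 92]);
translate([480, 332, 118]) cube([108, 24, 1536]);
translate([648, 332, 118]) cube([108, 24, 1536]);
translate([816, 332, 118]) cube([108, 24, 1536]);
translate([984, 332, 118]) cube([108, 24, 1536]);
translate([1152, 332, 118]) cube([108, 24, 1536]);
translate([1320, 332, 118]) cube([108, 24, 1536]);
translate([1488, 332, 118]) cube([108, 24, 1536]);
translate([1656, 332, 118]) cube([108, 24, 1536]);
translate([1824, 332, 118]) cube([108, 24, 1536]);


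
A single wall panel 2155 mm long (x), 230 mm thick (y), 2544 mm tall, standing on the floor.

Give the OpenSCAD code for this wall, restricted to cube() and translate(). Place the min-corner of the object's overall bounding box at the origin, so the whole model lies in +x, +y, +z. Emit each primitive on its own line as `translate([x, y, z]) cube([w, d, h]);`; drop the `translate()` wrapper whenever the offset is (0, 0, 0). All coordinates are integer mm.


cube([2155, 230, 2544]);


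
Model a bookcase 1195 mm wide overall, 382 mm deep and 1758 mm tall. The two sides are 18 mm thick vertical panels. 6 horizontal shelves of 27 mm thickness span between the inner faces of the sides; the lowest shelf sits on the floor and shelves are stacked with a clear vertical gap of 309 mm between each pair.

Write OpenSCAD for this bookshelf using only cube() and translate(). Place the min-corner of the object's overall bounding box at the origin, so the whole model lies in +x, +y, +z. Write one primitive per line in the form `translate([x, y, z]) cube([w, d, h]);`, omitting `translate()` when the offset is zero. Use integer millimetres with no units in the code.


cube([18, 382, 1758]);
translate([1177, 0, 0]) cube([18, 382, 1758]);
translate([18, 0, 0]) cube([1159, 382, 27]);
translate([18, 0, 336]) cube([1159, 382, 27]);
translate([18, 0, 672]) cube([1159, 382, 27]);
translate([18, 0, 1008]) cube([1159, 382, 27]);
translate([18, 0, 1344]) cube([1159, 382, 27]);
translate([18, 0, 1680]) cube([1159, 382, 27]);
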